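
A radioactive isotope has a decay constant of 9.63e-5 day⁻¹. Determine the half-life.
t½ = ln(2)/λ = 7198 days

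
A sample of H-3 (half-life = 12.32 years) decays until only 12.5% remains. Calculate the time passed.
t = t½ × log₂(N₀/N) = 36.96 years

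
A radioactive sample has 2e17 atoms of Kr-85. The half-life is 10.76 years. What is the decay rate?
A = λN = 1.288e16 decays/year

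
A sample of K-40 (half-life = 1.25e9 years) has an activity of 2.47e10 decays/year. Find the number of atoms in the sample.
N = A/λ = 4.454e19 atoms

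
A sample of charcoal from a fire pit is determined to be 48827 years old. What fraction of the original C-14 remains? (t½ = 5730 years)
N/N₀ = (1/2)^(t/t½) = 0.002722 = 0.272%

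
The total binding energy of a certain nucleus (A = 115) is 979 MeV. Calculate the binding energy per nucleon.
B.E./A = 979/115 = 8.513 MeV/nucleon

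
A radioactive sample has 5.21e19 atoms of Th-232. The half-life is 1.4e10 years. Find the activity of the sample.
A = λN = 2.579e9 decays/year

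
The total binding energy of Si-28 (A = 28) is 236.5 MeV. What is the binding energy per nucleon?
B.E./A = 236.5/28 = 8.446 MeV/nucleon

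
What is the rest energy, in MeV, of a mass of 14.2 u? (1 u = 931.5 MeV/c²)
E = mc² = 13230 MeV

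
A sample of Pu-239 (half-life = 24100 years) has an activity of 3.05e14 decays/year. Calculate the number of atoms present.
N = A/λ = 1.06e19 atoms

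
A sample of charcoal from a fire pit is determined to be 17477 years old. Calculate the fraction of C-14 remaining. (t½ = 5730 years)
N/N₀ = (1/2)^(t/t½) = 0.1207 = 12.1%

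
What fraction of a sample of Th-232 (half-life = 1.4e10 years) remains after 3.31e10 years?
N/N₀ = (1/2)^(t/t½) = 0.1942 = 19.4%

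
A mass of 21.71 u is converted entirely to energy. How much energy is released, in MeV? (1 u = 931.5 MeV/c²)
E = mc² = 20220 MeV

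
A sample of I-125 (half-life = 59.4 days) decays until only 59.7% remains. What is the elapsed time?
t = t½ × log₂(N₀/N) = 44.21 days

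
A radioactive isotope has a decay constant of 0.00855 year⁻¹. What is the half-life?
t½ = ln(2)/λ = 81.07 years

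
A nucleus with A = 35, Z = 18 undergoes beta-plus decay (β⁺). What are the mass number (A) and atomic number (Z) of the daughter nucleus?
Daughter: A = 35, Z = 17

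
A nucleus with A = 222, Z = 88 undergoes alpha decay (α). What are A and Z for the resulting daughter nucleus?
Daughter: A = 218, Z = 86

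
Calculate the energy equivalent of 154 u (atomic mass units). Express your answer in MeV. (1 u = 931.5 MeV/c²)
E = mc² = 1.435e5 MeV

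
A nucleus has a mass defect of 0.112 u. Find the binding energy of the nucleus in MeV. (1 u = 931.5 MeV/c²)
B.E. = Δm × 931.5 = 104.3 MeV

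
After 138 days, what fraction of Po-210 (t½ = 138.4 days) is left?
N/N₀ = (1/2)^(t/t½) = 0.501 = 50.1%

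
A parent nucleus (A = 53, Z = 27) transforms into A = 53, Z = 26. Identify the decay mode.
ΔA = 0, ΔZ = -1 ⇒ beta-plus decay (β⁺) or electron capture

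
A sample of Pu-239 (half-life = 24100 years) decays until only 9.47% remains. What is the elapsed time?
t = t½ × log₂(N₀/N) = 81950 years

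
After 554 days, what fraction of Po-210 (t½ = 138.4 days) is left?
N/N₀ = (1/2)^(t/t½) = 0.06237 = 6.24%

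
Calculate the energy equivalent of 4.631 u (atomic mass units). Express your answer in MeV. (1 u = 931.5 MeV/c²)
E = mc² = 4314 MeV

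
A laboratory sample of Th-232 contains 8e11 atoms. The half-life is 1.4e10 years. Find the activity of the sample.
A = λN = 39.61 decays/year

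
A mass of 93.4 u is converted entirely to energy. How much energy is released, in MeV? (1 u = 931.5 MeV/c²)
E = mc² = 87000 MeV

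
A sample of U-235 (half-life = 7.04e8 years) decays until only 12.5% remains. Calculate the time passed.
t = t½ × log₂(N₀/N) = 2.112e9 years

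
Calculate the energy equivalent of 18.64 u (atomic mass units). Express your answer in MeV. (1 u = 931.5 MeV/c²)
E = mc² = 17360 MeV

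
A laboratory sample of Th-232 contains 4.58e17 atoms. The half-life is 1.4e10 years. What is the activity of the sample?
A = λN = 2.268e7 decays/year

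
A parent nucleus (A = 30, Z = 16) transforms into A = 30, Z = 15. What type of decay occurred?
ΔA = 0, ΔZ = -1 ⇒ beta-plus decay (β⁺) or electron capture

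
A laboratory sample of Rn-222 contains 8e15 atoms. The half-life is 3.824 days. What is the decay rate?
A = λN = 1.45e15 decays/day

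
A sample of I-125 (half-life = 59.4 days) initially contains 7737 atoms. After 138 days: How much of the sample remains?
N = N₀(1/2)^(t/t½) = 1546 atoms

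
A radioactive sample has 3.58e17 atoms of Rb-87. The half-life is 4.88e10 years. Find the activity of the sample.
A = λN = 5.085e6 decays/year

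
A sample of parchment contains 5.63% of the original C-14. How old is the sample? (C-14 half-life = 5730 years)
Age = t½ × log₂(1/ratio) = 23780 years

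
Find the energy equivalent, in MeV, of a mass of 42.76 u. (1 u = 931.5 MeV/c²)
E = mc² = 39830 MeV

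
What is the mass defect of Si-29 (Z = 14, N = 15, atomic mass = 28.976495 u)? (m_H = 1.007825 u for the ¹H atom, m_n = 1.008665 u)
Δm = Z·m_H + N·m_n − M = 0.263 u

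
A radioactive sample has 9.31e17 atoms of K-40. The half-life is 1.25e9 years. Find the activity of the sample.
A = λN = 5.163e8 decays/year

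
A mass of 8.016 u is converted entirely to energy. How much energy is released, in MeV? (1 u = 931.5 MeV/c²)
E = mc² = 7467 MeV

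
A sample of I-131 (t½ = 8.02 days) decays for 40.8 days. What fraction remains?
N/N₀ = (1/2)^(t/t½) = 0.02942 = 2.94%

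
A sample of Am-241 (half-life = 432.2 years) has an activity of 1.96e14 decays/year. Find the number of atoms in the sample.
N = A/λ = 1.222e17 atoms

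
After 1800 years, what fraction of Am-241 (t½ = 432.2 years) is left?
N/N₀ = (1/2)^(t/t½) = 0.05576 = 5.58%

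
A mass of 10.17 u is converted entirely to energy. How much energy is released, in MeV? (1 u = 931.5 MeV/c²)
E = mc² = 9473 MeV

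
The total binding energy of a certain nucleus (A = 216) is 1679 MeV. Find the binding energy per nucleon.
B.E./A = 1679/216 = 7.773 MeV/nucleon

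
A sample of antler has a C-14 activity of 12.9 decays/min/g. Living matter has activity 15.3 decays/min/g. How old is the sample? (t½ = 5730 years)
Age = t½ × log₂(A₀/A) = 1411 years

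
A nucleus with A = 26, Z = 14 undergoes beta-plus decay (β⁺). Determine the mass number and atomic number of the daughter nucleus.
Daughter: A = 26, Z = 13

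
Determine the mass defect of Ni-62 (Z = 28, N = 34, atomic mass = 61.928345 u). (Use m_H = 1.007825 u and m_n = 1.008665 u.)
Δm = Z·m_H + N·m_n − M = 0.5854 u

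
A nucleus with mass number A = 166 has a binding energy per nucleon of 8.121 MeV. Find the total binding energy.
B.E. = 8.121 × 166 = 1348 MeV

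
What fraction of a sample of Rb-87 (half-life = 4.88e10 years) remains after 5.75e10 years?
N/N₀ = (1/2)^(t/t½) = 0.4419 = 44.2%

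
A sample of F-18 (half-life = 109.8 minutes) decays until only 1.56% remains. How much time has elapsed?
t = t½ × log₂(N₀/N) = 659.1 minutes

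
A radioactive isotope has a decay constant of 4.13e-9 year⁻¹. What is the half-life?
t½ = ln(2)/λ = 1.678e8 years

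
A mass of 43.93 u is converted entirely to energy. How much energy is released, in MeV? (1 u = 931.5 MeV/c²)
E = mc² = 40920 MeV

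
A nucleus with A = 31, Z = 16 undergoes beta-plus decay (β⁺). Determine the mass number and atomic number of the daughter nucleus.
Daughter: A = 31, Z = 15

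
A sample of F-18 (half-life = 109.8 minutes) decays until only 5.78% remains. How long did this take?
t = t½ × log₂(N₀/N) = 451.6 minutes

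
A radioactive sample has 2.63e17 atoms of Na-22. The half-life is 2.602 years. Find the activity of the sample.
A = λN = 7.006e16 decays/year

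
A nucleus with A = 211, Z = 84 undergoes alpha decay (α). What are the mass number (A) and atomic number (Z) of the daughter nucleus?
Daughter: A = 207, Z = 82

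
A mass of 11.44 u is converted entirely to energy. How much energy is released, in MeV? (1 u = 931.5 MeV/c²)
E = mc² = 10660 MeV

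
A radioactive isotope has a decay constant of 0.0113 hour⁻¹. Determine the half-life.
t½ = ln(2)/λ = 61.34 hours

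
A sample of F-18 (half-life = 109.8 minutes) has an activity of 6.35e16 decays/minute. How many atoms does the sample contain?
N = A/λ = 1.006e19 atoms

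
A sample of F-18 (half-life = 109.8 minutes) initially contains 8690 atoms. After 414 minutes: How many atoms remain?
N = N₀(1/2)^(t/t½) = 636.8 atoms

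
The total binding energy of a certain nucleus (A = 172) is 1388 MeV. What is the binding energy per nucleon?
B.E./A = 1388/172 = 8.07 MeV/nucleon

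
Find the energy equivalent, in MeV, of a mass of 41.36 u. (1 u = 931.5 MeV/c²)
E = mc² = 38530 MeV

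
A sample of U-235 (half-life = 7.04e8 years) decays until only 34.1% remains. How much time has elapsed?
t = t½ × log₂(N₀/N) = 1.093e9 years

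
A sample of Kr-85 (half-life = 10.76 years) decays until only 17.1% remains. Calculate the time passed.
t = t½ × log₂(N₀/N) = 27.42 years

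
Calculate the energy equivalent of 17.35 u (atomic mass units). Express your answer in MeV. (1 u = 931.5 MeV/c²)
E = mc² = 16160 MeV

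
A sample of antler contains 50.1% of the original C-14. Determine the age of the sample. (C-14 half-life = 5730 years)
Age = t½ × log₂(1/ratio) = 5713 years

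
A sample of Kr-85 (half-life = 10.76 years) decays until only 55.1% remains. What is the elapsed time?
t = t½ × log₂(N₀/N) = 9.252 years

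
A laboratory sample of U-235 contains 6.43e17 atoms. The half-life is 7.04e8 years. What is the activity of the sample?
A = λN = 6.331e8 decays/year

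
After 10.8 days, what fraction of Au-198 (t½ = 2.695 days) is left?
N/N₀ = (1/2)^(t/t½) = 0.06218 = 6.22%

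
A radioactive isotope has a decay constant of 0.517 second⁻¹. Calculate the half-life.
t½ = ln(2)/λ = 1.341 seconds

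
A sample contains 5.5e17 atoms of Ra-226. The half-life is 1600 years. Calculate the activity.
A = λN = 2.383e14 decays/year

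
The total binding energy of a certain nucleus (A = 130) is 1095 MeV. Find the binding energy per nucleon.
B.E./A = 1095/130 = 8.423 MeV/nucleon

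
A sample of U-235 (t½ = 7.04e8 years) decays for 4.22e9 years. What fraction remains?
N/N₀ = (1/2)^(t/t½) = 0.01569 = 1.57%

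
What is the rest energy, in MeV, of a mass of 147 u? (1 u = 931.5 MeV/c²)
E = mc² = 1.369e5 MeV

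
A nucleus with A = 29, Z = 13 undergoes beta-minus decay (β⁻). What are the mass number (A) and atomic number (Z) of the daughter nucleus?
Daughter: A = 29, Z = 14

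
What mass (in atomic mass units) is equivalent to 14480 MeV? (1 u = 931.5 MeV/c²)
m = E/c² = 15.54 u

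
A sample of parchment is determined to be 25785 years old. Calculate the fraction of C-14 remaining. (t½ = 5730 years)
N/N₀ = (1/2)^(t/t½) = 0.04419 = 4.42%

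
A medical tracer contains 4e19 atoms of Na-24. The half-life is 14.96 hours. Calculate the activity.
A = λN = 1.853e18 decays/hour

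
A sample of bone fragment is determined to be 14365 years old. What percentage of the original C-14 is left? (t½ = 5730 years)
N/N₀ = (1/2)^(t/t½) = 0.1759 = 17.6%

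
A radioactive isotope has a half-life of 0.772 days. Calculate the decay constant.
λ = ln(2)/t½ = 0.8979 day⁻¹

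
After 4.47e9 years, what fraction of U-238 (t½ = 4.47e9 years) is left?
N/N₀ = (1/2)^(t/t½) = 0.5 = 50%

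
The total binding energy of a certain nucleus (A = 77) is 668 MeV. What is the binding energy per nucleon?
B.E./A = 668/77 = 8.675 MeV/nucleon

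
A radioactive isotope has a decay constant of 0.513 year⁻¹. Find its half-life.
t½ = ln(2)/λ = 1.351 years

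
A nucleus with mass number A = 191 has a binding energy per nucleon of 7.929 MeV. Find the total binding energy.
B.E. = 7.929 × 191 = 1514 MeV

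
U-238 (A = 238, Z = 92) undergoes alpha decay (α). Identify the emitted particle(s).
α particle = ⁴₂He (2 protons + 2 neutrons)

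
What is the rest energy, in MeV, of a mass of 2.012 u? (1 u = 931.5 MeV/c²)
E = mc² = 1874 MeV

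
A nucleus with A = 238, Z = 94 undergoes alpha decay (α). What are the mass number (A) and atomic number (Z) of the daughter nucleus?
Daughter: A = 234, Z = 92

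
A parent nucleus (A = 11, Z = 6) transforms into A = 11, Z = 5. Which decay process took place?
ΔA = 0, ΔZ = -1 ⇒ beta-plus decay (β⁺) or electron capture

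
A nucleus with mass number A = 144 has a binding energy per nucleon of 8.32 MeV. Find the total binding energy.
B.E. = 8.32 × 144 = 1198 MeV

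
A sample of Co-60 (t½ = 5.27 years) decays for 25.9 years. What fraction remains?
N/N₀ = (1/2)^(t/t½) = 0.03316 = 3.32%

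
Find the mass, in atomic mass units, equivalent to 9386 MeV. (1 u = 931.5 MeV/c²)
m = E/c² = 10.08 u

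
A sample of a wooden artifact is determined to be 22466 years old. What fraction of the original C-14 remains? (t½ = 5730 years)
N/N₀ = (1/2)^(t/t½) = 0.06603 = 6.6%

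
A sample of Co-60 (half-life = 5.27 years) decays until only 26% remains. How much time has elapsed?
t = t½ × log₂(N₀/N) = 10.24 years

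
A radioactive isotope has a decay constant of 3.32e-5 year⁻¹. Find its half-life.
t½ = ln(2)/λ = 20880 years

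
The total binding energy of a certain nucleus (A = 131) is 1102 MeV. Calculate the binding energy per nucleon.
B.E./A = 1102/131 = 8.412 MeV/nucleon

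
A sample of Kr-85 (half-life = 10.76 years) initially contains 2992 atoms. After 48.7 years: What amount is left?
N = N₀(1/2)^(t/t½) = 129.9 atoms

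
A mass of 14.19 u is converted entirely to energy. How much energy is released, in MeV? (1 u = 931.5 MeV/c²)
E = mc² = 13220 MeV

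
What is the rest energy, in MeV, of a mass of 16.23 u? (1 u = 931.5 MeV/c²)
E = mc² = 15120 MeV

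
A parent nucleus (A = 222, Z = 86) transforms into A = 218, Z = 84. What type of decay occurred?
ΔA = -4, ΔZ = -2 ⇒ alpha decay (α)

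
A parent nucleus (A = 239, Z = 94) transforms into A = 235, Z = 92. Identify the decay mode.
ΔA = -4, ΔZ = -2 ⇒ alpha decay (α)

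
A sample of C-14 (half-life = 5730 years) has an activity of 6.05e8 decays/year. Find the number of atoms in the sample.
N = A/λ = 5.001e12 atoms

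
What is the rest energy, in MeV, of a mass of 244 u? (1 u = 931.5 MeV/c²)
E = mc² = 2.273e5 MeV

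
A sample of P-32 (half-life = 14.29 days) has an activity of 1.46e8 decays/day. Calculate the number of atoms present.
N = A/λ = 3.01e9 atoms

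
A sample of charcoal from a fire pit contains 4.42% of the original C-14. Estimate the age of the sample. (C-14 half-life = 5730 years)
Age = t½ × log₂(1/ratio) = 25780 years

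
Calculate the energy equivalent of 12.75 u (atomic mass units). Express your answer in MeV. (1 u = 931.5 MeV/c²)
E = mc² = 11880 MeV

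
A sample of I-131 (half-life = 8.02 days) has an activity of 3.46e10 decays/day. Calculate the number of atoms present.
N = A/λ = 4.003e11 atoms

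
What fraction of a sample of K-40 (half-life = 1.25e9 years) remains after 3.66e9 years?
N/N₀ = (1/2)^(t/t½) = 0.1314 = 13.1%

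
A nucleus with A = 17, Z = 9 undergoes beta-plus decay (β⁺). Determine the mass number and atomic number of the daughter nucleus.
Daughter: A = 17, Z = 8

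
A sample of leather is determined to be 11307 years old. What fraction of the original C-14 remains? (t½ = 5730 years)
N/N₀ = (1/2)^(t/t½) = 0.2547 = 25.5%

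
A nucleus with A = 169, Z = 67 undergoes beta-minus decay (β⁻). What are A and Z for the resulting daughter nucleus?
Daughter: A = 169, Z = 68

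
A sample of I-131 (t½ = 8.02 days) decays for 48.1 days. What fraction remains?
N/N₀ = (1/2)^(t/t½) = 0.01565 = 1.57%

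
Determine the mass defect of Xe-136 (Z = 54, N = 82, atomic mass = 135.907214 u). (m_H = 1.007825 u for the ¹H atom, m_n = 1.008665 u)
Δm = Z·m_H + N·m_n − M = 1.226 u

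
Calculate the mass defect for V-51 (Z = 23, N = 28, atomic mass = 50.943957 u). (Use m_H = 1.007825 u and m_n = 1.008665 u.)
Δm = Z·m_H + N·m_n − M = 0.4786 u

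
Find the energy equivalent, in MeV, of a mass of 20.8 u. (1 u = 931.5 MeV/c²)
E = mc² = 19380 MeV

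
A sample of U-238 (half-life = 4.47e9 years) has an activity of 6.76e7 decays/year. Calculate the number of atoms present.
N = A/λ = 4.359e17 atoms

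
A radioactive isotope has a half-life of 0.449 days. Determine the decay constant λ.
λ = ln(2)/t½ = 1.544 day⁻¹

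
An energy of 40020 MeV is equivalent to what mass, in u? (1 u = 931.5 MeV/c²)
m = E/c² = 42.96 u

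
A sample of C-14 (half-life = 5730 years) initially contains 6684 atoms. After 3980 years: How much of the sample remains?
N = N₀(1/2)^(t/t½) = 4130 atoms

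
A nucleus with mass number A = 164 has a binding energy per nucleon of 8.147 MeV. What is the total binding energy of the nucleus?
B.E. = 8.147 × 164 = 1336 MeV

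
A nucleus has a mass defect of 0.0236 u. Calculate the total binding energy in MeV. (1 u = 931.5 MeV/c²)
B.E. = Δm × 931.5 = 21.98 MeV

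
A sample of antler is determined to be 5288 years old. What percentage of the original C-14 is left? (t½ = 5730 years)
N/N₀ = (1/2)^(t/t½) = 0.5275 = 52.7%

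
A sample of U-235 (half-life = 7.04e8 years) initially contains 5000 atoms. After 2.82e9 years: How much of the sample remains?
N = N₀(1/2)^(t/t½) = 311.3 atoms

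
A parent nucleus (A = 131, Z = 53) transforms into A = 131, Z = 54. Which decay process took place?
ΔA = 0, ΔZ = +1 ⇒ beta-minus decay (β⁻)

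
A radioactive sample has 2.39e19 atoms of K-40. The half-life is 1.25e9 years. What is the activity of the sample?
A = λN = 1.325e10 decays/year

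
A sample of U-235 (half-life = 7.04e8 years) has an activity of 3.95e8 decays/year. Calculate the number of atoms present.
N = A/λ = 4.012e17 atoms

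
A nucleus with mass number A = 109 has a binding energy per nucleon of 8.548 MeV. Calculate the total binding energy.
B.E. = 8.548 × 109 = 931.7 MeV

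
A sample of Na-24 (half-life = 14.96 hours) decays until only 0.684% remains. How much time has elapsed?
t = t½ × log₂(N₀/N) = 107.6 hours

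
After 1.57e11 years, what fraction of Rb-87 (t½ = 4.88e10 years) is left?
N/N₀ = (1/2)^(t/t½) = 0.1075 = 10.8%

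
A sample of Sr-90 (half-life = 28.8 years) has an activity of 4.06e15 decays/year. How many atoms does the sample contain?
N = A/λ = 1.687e17 atoms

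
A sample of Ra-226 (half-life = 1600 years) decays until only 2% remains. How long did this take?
t = t½ × log₂(N₀/N) = 9030 years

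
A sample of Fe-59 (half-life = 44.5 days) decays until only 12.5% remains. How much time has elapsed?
t = t½ × log₂(N₀/N) = 133.5 days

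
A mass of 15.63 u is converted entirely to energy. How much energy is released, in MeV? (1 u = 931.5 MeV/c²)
E = mc² = 14560 MeV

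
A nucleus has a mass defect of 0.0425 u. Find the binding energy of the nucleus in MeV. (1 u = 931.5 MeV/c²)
B.E. = Δm × 931.5 = 39.59 MeV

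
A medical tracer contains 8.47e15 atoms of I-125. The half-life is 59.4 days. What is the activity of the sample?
A = λN = 9.884e13 decays/day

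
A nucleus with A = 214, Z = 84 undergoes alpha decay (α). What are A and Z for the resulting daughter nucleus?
Daughter: A = 210, Z = 82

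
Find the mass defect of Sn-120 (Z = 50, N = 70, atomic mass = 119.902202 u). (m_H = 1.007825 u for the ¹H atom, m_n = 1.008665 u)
Δm = Z·m_H + N·m_n − M = 1.096 u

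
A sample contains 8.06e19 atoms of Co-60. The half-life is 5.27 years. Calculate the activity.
A = λN = 1.06e19 decays/year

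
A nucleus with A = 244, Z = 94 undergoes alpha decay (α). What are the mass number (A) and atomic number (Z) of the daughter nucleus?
Daughter: A = 240, Z = 92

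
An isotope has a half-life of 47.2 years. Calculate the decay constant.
λ = ln(2)/t½ = 0.01469 year⁻¹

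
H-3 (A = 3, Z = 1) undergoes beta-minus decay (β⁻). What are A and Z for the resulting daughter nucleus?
Daughter: A = 3, Z = 2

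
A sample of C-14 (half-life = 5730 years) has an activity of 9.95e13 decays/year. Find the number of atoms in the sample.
N = A/λ = 8.225e17 atoms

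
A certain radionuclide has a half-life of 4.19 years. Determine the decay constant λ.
λ = ln(2)/t½ = 0.1654 year⁻¹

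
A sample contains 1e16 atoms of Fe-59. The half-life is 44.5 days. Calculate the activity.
A = λN = 1.558e14 decays/day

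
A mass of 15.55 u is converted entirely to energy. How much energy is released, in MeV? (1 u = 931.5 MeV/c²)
E = mc² = 14480 MeV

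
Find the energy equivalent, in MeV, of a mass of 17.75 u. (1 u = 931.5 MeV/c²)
E = mc² = 16530 MeV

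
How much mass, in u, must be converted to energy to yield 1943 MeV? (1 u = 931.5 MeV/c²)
m = E/c² = 2.086 u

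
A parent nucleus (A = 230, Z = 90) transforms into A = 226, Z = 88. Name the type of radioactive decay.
ΔA = -4, ΔZ = -2 ⇒ alpha decay (α)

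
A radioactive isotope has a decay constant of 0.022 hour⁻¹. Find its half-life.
t½ = ln(2)/λ = 31.51 hours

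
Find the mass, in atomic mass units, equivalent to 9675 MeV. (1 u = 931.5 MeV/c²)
m = E/c² = 10.39 u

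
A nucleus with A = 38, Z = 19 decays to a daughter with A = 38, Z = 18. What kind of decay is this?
ΔA = 0, ΔZ = -1 ⇒ beta-plus decay (β⁺) or electron capture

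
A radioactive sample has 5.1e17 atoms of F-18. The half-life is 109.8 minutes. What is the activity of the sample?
A = λN = 3.22e15 decays/minute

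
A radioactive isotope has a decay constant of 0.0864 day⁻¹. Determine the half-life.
t½ = ln(2)/λ = 8.023 days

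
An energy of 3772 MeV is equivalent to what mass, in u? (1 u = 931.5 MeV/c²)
m = E/c² = 4.049 u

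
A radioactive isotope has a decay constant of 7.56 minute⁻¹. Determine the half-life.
t½ = ln(2)/λ = 0.09169 minutes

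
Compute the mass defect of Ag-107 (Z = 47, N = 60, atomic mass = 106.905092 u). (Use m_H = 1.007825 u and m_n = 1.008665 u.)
Δm = Z·m_H + N·m_n − M = 0.9826 u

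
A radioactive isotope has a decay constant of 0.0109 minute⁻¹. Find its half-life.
t½ = ln(2)/λ = 63.59 minutes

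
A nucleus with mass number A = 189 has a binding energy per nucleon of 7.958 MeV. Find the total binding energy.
B.E. = 7.958 × 189 = 1504 MeV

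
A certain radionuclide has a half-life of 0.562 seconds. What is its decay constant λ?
λ = ln(2)/t½ = 1.233 second⁻¹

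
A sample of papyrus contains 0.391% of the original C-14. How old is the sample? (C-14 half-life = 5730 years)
Age = t½ × log₂(1/ratio) = 45830 years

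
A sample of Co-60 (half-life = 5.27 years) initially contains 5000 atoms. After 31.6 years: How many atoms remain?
N = N₀(1/2)^(t/t½) = 78.33 atoms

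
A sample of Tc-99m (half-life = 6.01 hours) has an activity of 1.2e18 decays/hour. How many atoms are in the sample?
N = A/λ = 1.04e19 atoms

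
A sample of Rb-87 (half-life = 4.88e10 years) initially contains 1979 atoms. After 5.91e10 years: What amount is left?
N = N₀(1/2)^(t/t½) = 854.8 atoms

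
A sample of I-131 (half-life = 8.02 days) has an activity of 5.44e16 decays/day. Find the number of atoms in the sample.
N = A/λ = 6.294e17 atoms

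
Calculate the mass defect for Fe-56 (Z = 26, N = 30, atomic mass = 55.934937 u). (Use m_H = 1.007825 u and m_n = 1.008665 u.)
Δm = Z·m_H + N·m_n − M = 0.5285 u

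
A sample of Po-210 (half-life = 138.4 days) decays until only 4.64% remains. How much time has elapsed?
t = t½ × log₂(N₀/N) = 613.1 days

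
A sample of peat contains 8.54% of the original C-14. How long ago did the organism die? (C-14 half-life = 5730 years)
Age = t½ × log₂(1/ratio) = 20340 years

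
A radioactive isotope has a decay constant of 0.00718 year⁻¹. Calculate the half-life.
t½ = ln(2)/λ = 96.54 years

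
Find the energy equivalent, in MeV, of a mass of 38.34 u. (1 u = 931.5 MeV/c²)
E = mc² = 35710 MeV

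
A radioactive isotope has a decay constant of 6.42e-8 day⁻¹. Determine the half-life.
t½ = ln(2)/λ = 1.08e7 days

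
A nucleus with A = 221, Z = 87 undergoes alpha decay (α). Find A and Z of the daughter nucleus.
Daughter: A = 217, Z = 85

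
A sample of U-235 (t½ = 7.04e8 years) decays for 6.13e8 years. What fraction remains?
N/N₀ = (1/2)^(t/t½) = 0.5469 = 54.7%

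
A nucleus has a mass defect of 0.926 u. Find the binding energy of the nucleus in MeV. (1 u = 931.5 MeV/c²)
B.E. = Δm × 931.5 = 862.6 MeV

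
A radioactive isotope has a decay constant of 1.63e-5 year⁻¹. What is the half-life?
t½ = ln(2)/λ = 42520 years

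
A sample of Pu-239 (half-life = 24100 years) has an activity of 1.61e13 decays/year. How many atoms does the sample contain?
N = A/λ = 5.598e17 atoms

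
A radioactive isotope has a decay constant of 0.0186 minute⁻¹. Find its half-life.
t½ = ln(2)/λ = 37.27 minutes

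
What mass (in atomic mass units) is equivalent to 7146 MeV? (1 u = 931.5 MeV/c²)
m = E/c² = 7.671 u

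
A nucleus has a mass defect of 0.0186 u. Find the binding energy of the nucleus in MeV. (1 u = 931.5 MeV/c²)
B.E. = Δm × 931.5 = 17.33 MeV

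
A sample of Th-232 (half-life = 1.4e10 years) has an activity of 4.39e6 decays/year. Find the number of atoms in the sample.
N = A/λ = 8.867e16 atoms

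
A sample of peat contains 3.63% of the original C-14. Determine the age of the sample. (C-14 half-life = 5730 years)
Age = t½ × log₂(1/ratio) = 27410 years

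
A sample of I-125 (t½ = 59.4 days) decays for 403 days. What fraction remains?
N/N₀ = (1/2)^(t/t½) = 0.009071 = 0.907%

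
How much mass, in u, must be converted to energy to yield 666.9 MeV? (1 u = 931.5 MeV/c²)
m = E/c² = 0.7159 u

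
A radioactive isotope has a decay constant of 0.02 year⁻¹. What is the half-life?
t½ = ln(2)/λ = 34.66 years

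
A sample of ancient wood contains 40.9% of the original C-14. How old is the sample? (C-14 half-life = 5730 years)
Age = t½ × log₂(1/ratio) = 7391 years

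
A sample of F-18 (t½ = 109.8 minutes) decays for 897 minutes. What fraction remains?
N/N₀ = (1/2)^(t/t½) = 0.003473 = 0.347%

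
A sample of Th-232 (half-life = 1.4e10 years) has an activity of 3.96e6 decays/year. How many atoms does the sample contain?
N = A/λ = 7.998e16 atoms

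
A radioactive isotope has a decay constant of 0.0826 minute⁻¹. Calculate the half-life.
t½ = ln(2)/λ = 8.392 minutes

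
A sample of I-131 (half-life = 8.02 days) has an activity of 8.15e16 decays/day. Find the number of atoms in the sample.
N = A/λ = 9.43e17 atoms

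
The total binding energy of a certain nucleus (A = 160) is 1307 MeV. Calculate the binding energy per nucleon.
B.E./A = 1307/160 = 8.169 MeV/nucleon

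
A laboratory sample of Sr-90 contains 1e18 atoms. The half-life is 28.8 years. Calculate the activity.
A = λN = 2.407e16 decays/year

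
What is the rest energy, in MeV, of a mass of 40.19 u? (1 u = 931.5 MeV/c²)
E = mc² = 37440 MeV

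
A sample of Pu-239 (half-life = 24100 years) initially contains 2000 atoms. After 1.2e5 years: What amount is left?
N = N₀(1/2)^(t/t½) = 63.41 atoms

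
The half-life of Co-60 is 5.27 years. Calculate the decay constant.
λ = ln(2)/t½ = 0.1315 year⁻¹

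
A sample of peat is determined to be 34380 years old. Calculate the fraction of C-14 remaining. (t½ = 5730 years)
N/N₀ = (1/2)^(t/t½) = 0.01562 = 1.56%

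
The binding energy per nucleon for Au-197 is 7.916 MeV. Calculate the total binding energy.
B.E. = 7.916 × 197 = 1559 MeV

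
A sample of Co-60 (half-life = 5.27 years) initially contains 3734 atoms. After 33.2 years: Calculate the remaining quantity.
N = N₀(1/2)^(t/t½) = 47.4 atoms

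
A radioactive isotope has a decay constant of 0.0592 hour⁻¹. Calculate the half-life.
t½ = ln(2)/λ = 11.71 hours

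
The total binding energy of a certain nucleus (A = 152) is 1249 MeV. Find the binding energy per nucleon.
B.E./A = 1249/152 = 8.217 MeV/nucleon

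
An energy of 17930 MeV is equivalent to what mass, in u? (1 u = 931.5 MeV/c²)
m = E/c² = 19.25 u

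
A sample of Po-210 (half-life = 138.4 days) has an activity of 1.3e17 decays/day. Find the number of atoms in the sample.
N = A/λ = 2.596e19 atoms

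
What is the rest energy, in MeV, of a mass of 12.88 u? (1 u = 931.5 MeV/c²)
E = mc² = 12000 MeV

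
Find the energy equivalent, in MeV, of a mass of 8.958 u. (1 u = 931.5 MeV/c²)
E = mc² = 8344 MeV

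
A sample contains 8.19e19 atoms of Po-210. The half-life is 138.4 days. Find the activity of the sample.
A = λN = 4.102e17 decays/day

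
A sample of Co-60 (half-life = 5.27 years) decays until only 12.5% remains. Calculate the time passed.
t = t½ × log₂(N₀/N) = 15.81 years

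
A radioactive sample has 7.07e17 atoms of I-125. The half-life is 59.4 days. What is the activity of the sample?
A = λN = 8.25e15 decays/day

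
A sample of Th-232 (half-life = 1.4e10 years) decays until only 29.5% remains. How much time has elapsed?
t = t½ × log₂(N₀/N) = 2.466e10 years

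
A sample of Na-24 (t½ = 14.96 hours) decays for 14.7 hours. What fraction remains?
N/N₀ = (1/2)^(t/t½) = 0.5061 = 50.6%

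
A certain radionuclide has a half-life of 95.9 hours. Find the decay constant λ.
λ = ln(2)/t½ = 0.007228 hour⁻¹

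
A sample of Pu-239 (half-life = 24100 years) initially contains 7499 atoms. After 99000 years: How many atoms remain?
N = N₀(1/2)^(t/t½) = 434.9 atoms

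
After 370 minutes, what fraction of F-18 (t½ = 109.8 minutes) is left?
N/N₀ = (1/2)^(t/t½) = 0.09674 = 9.67%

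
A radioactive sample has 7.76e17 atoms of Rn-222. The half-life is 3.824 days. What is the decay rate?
A = λN = 1.407e17 decays/day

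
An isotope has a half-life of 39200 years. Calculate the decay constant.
λ = ln(2)/t½ = 1.768e-5 year⁻¹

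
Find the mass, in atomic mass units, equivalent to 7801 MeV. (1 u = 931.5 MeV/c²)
m = E/c² = 8.375 u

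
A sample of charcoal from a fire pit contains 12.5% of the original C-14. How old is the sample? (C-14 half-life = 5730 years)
Age = t½ × log₂(1/ratio) = 17190 years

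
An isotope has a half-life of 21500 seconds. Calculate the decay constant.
λ = ln(2)/t½ = 3.224e-5 second⁻¹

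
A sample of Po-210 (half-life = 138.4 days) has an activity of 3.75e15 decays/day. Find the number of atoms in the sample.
N = A/λ = 7.488e17 atoms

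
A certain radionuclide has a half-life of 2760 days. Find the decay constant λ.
λ = ln(2)/t½ = 2.511e-4 day⁻¹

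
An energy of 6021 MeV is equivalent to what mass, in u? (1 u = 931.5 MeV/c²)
m = E/c² = 6.464 u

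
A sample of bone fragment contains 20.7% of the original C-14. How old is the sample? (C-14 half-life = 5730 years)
Age = t½ × log₂(1/ratio) = 13020 years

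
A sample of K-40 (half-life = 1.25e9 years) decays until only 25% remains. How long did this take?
t = t½ × log₂(N₀/N) = 2.5e9 years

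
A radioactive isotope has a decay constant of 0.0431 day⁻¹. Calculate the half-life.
t½ = ln(2)/λ = 16.08 days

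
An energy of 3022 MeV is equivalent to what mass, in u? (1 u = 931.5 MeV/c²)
m = E/c² = 3.244 u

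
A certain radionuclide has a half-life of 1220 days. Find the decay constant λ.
λ = ln(2)/t½ = 5.682e-4 day⁻¹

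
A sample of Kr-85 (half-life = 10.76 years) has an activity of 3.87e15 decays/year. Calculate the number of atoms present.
N = A/λ = 6.008e16 atoms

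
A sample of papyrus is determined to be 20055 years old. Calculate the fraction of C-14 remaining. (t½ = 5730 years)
N/N₀ = (1/2)^(t/t½) = 0.08839 = 8.84%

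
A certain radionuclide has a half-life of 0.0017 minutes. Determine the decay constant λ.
λ = ln(2)/t½ = 407.7 minute⁻¹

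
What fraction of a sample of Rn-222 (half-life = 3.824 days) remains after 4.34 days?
N/N₀ = (1/2)^(t/t½) = 0.4554 = 45.5%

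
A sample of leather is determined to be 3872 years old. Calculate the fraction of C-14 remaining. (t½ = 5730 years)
N/N₀ = (1/2)^(t/t½) = 0.626 = 62.6%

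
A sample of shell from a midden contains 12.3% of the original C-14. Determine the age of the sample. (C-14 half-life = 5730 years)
Age = t½ × log₂(1/ratio) = 17320 years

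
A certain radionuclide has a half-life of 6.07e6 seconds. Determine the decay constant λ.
λ = ln(2)/t½ = 1.142e-7 second⁻¹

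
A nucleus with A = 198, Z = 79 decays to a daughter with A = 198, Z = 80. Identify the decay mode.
ΔA = 0, ΔZ = +1 ⇒ beta-minus decay (β⁻)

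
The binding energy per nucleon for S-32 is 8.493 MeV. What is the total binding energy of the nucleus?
B.E. = 8.493 × 32 = 271.8 MeV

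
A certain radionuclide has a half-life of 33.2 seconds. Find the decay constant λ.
λ = ln(2)/t½ = 0.02088 second⁻¹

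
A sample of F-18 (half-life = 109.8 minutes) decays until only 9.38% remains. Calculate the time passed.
t = t½ × log₂(N₀/N) = 374.9 minutes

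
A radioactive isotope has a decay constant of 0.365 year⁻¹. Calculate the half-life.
t½ = ln(2)/λ = 1.899 years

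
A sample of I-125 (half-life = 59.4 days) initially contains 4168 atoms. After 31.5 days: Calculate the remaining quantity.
N = N₀(1/2)^(t/t½) = 2886 atoms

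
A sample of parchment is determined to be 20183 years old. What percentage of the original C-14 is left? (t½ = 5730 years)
N/N₀ = (1/2)^(t/t½) = 0.08703 = 8.7%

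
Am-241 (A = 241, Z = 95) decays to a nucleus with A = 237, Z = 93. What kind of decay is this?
ΔA = -4, ΔZ = -2 ⇒ alpha decay (α)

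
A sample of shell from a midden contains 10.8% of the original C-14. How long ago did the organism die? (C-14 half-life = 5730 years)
Age = t½ × log₂(1/ratio) = 18400 years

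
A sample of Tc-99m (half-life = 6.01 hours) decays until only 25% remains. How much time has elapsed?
t = t½ × log₂(N₀/N) = 12.02 hours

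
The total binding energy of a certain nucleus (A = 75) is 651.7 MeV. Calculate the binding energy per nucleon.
B.E./A = 651.7/75 = 8.689 MeV/nucleon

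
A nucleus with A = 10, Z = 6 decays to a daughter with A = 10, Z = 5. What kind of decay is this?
ΔA = 0, ΔZ = -1 ⇒ beta-plus decay (β⁺) or electron capture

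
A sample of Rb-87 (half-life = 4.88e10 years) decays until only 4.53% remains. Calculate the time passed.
t = t½ × log₂(N₀/N) = 2.179e11 years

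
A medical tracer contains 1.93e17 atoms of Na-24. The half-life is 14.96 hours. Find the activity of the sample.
A = λN = 8.942e15 decays/hour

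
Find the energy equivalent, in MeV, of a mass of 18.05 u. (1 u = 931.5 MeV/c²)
E = mc² = 16810 MeV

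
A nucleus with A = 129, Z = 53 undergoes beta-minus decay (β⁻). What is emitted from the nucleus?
β⁻: electron (e⁻) + antineutrino (ν̄ₑ)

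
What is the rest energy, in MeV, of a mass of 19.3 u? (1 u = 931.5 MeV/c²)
E = mc² = 17980 MeV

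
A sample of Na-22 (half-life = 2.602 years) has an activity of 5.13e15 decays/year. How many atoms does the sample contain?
N = A/λ = 1.926e16 atoms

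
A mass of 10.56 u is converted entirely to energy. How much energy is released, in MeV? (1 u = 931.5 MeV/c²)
E = mc² = 9837 MeV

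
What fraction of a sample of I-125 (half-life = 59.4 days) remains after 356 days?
N/N₀ = (1/2)^(t/t½) = 0.0157 = 1.57%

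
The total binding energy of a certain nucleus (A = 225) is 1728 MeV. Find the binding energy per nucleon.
B.E./A = 1728/225 = 7.68 MeV/nucleon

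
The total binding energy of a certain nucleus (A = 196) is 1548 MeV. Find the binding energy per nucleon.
B.E./A = 1548/196 = 7.898 MeV/nucleon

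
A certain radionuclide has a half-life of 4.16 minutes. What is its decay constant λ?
λ = ln(2)/t½ = 0.1666 minute⁻¹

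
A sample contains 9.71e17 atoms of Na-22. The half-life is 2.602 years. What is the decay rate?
A = λN = 2.587e17 decays/year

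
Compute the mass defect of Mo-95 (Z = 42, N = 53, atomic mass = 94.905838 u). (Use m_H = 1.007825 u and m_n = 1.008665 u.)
Δm = Z·m_H + N·m_n − M = 0.8821 u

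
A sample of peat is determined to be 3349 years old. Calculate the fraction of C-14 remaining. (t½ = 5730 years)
N/N₀ = (1/2)^(t/t½) = 0.6669 = 66.7%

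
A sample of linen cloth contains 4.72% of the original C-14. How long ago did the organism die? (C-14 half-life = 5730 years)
Age = t½ × log₂(1/ratio) = 25240 years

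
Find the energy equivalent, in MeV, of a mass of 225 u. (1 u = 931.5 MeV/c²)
E = mc² = 2.096e5 MeV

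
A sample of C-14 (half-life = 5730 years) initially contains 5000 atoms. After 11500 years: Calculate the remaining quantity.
N = N₀(1/2)^(t/t½) = 1244 atoms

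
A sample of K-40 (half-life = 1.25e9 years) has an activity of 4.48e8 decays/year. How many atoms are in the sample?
N = A/λ = 8.079e17 atoms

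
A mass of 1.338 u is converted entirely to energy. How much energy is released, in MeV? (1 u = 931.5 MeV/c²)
E = mc² = 1246 MeV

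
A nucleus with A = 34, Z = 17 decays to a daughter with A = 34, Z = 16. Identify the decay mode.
ΔA = 0, ΔZ = -1 ⇒ beta-plus decay (β⁺) or electron capture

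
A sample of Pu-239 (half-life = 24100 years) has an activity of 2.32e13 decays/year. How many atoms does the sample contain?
N = A/λ = 8.066e17 atoms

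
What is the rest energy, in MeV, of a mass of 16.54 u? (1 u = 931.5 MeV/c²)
E = mc² = 15410 MeV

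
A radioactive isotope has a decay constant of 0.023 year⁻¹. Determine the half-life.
t½ = ln(2)/λ = 30.14 years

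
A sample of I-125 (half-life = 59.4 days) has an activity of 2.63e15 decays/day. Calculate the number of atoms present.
N = A/λ = 2.254e17 atoms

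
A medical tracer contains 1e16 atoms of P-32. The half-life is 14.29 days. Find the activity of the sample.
A = λN = 4.851e14 decays/day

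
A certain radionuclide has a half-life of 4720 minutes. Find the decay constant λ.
λ = ln(2)/t½ = 1.469e-4 minute⁻¹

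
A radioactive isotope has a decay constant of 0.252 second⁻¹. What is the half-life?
t½ = ln(2)/λ = 2.751 seconds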